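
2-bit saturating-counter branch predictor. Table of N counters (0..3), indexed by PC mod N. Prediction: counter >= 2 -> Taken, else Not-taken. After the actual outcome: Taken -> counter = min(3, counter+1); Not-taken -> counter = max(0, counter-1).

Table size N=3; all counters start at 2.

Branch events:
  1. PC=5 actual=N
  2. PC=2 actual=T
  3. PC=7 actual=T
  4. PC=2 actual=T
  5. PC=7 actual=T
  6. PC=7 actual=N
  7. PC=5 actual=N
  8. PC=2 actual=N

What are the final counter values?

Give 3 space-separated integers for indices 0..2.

Ev 1: PC=5 idx=2 pred=T actual=N -> ctr[2]=1
Ev 2: PC=2 idx=2 pred=N actual=T -> ctr[2]=2
Ev 3: PC=7 idx=1 pred=T actual=T -> ctr[1]=3
Ev 4: PC=2 idx=2 pred=T actual=T -> ctr[2]=3
Ev 5: PC=7 idx=1 pred=T actual=T -> ctr[1]=3
Ev 6: PC=7 idx=1 pred=T actual=N -> ctr[1]=2
Ev 7: PC=5 idx=2 pred=T actual=N -> ctr[2]=2
Ev 8: PC=2 idx=2 pred=T actual=N -> ctr[2]=1

Answer: 2 2 1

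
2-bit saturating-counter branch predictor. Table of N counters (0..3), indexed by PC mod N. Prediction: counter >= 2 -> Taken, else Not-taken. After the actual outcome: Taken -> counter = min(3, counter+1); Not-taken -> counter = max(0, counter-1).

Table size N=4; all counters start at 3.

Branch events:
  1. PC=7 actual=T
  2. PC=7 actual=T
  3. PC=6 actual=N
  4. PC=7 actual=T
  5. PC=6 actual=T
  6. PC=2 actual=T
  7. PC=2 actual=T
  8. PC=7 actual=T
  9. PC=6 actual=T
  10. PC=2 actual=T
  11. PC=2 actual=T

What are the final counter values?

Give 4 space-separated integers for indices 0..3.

Answer: 3 3 3 3

Derivation:
Ev 1: PC=7 idx=3 pred=T actual=T -> ctr[3]=3
Ev 2: PC=7 idx=3 pred=T actual=T -> ctr[3]=3
Ev 3: PC=6 idx=2 pred=T actual=N -> ctr[2]=2
Ev 4: PC=7 idx=3 pred=T actual=T -> ctr[3]=3
Ev 5: PC=6 idx=2 pred=T actual=T -> ctr[2]=3
Ev 6: PC=2 idx=2 pred=T actual=T -> ctr[2]=3
Ev 7: PC=2 idx=2 pred=T actual=T -> ctr[2]=3
Ev 8: PC=7 idx=3 pred=T actual=T -> ctr[3]=3
Ev 9: PC=6 idx=2 pred=T actual=T -> ctr[2]=3
Ev 10: PC=2 idx=2 pred=T actual=T -> ctr[2]=3
Ev 11: PC=2 idx=2 pred=T actual=T -> ctr[2]=3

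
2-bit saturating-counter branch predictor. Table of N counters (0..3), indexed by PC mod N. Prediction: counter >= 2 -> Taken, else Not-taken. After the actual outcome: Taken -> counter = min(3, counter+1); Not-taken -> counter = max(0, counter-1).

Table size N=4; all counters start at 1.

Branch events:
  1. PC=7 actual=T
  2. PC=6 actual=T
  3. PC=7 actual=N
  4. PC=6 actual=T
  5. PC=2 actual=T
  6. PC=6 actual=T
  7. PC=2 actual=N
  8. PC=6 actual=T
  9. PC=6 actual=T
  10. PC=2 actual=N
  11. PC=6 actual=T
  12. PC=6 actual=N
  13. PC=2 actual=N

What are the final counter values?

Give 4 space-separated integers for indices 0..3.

Ev 1: PC=7 idx=3 pred=N actual=T -> ctr[3]=2
Ev 2: PC=6 idx=2 pred=N actual=T -> ctr[2]=2
Ev 3: PC=7 idx=3 pred=T actual=N -> ctr[3]=1
Ev 4: PC=6 idx=2 pred=T actual=T -> ctr[2]=3
Ev 5: PC=2 idx=2 pred=T actual=T -> ctr[2]=3
Ev 6: PC=6 idx=2 pred=T actual=T -> ctr[2]=3
Ev 7: PC=2 idx=2 pred=T actual=N -> ctr[2]=2
Ev 8: PC=6 idx=2 pred=T actual=T -> ctr[2]=3
Ev 9: PC=6 idx=2 pred=T actual=T -> ctr[2]=3
Ev 10: PC=2 idx=2 pred=T actual=N -> ctr[2]=2
Ev 11: PC=6 idx=2 pred=T actual=T -> ctr[2]=3
Ev 12: PC=6 idx=2 pred=T actual=N -> ctr[2]=2
Ev 13: PC=2 idx=2 pred=T actual=N -> ctr[2]=1

Answer: 1 1 1 1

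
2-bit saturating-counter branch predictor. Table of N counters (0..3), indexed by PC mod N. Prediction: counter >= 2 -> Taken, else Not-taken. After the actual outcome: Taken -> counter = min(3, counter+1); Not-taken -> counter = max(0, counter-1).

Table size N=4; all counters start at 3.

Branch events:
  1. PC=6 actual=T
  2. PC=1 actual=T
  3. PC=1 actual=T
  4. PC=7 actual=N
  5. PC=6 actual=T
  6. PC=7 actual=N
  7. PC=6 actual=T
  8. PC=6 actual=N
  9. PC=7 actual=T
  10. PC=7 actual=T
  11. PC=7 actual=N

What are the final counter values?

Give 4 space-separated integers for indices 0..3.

Answer: 3 3 2 2

Derivation:
Ev 1: PC=6 idx=2 pred=T actual=T -> ctr[2]=3
Ev 2: PC=1 idx=1 pred=T actual=T -> ctr[1]=3
Ev 3: PC=1 idx=1 pred=T actual=T -> ctr[1]=3
Ev 4: PC=7 idx=3 pred=T actual=N -> ctr[3]=2
Ev 5: PC=6 idx=2 pred=T actual=T -> ctr[2]=3
Ev 6: PC=7 idx=3 pred=T actual=N -> ctr[3]=1
Ev 7: PC=6 idx=2 pred=T actual=T -> ctr[2]=3
Ev 8: PC=6 idx=2 pred=T actual=N -> ctr[2]=2
Ev 9: PC=7 idx=3 pred=N actual=T -> ctr[3]=2
Ev 10: PC=7 idx=3 pred=T actual=T -> ctr[3]=3
Ev 11: PC=7 idx=3 pred=T actual=N -> ctr[3]=2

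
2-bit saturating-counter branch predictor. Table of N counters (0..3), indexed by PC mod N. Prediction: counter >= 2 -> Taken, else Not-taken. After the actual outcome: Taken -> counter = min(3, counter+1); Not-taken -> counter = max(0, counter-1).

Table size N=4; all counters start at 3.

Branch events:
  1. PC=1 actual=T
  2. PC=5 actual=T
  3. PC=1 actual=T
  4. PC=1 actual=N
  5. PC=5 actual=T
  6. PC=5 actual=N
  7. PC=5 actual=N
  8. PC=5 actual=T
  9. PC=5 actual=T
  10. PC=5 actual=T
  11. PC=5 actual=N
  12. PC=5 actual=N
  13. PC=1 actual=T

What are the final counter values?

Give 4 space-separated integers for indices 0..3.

Answer: 3 2 3 3

Derivation:
Ev 1: PC=1 idx=1 pred=T actual=T -> ctr[1]=3
Ev 2: PC=5 idx=1 pred=T actual=T -> ctr[1]=3
Ev 3: PC=1 idx=1 pred=T actual=T -> ctr[1]=3
Ev 4: PC=1 idx=1 pred=T actual=N -> ctr[1]=2
Ev 5: PC=5 idx=1 pred=T actual=T -> ctr[1]=3
Ev 6: PC=5 idx=1 pred=T actual=N -> ctr[1]=2
Ev 7: PC=5 idx=1 pred=T actual=N -> ctr[1]=1
Ev 8: PC=5 idx=1 pred=N actual=T -> ctr[1]=2
Ev 9: PC=5 idx=1 pred=T actual=T -> ctr[1]=3
Ev 10: PC=5 idx=1 pred=T actual=T -> ctr[1]=3
Ev 11: PC=5 idx=1 pred=T actual=N -> ctr[1]=2
Ev 12: PC=5 idx=1 pred=T actual=N -> ctr[1]=1
Ev 13: PC=1 idx=1 pred=N actual=T -> ctr[1]=2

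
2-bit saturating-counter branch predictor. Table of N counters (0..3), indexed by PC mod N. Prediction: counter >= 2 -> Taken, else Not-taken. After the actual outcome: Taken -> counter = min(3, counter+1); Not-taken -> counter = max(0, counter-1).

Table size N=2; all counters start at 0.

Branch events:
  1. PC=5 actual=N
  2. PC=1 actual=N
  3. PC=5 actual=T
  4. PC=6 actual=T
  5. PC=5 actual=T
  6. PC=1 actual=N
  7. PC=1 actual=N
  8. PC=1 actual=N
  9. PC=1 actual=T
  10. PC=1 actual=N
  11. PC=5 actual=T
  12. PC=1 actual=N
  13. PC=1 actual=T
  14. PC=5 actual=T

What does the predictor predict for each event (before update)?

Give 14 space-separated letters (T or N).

Ev 1: PC=5 idx=1 pred=N actual=N -> ctr[1]=0
Ev 2: PC=1 idx=1 pred=N actual=N -> ctr[1]=0
Ev 3: PC=5 idx=1 pred=N actual=T -> ctr[1]=1
Ev 4: PC=6 idx=0 pred=N actual=T -> ctr[0]=1
Ev 5: PC=5 idx=1 pred=N actual=T -> ctr[1]=2
Ev 6: PC=1 idx=1 pred=T actual=N -> ctr[1]=1
Ev 7: PC=1 idx=1 pred=N actual=N -> ctr[1]=0
Ev 8: PC=1 idx=1 pred=N actual=N -> ctr[1]=0
Ev 9: PC=1 idx=1 pred=N actual=T -> ctr[1]=1
Ev 10: PC=1 idx=1 pred=N actual=N -> ctr[1]=0
Ev 11: PC=5 idx=1 pred=N actual=T -> ctr[1]=1
Ev 12: PC=1 idx=1 pred=N actual=N -> ctr[1]=0
Ev 13: PC=1 idx=1 pred=N actual=T -> ctr[1]=1
Ev 14: PC=5 idx=1 pred=N actual=T -> ctr[1]=2

Answer: N N N N N T N N N N N N N N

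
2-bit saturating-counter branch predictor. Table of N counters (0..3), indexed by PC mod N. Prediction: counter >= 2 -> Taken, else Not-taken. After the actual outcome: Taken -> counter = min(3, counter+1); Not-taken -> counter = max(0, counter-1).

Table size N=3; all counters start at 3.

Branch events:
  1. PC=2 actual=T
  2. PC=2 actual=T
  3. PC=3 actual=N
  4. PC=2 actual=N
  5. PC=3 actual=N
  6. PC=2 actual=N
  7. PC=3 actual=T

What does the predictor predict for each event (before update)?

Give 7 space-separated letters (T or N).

Answer: T T T T T T N

Derivation:
Ev 1: PC=2 idx=2 pred=T actual=T -> ctr[2]=3
Ev 2: PC=2 idx=2 pred=T actual=T -> ctr[2]=3
Ev 3: PC=3 idx=0 pred=T actual=N -> ctr[0]=2
Ev 4: PC=2 idx=2 pred=T actual=N -> ctr[2]=2
Ev 5: PC=3 idx=0 pred=T actual=N -> ctr[0]=1
Ev 6: PC=2 idx=2 pred=T actual=N -> ctr[2]=1
Ev 7: PC=3 idx=0 pred=N actual=T -> ctr[0]=2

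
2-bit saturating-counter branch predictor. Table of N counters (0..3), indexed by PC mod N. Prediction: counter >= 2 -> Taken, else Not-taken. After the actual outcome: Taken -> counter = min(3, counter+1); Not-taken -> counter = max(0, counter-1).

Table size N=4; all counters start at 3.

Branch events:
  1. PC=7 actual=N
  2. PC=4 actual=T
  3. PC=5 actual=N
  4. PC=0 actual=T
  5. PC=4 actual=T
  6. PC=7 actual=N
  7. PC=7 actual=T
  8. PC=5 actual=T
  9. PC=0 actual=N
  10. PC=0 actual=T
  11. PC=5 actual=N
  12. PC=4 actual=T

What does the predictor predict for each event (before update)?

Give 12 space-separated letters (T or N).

Ev 1: PC=7 idx=3 pred=T actual=N -> ctr[3]=2
Ev 2: PC=4 idx=0 pred=T actual=T -> ctr[0]=3
Ev 3: PC=5 idx=1 pred=T actual=N -> ctr[1]=2
Ev 4: PC=0 idx=0 pred=T actual=T -> ctr[0]=3
Ev 5: PC=4 idx=0 pred=T actual=T -> ctr[0]=3
Ev 6: PC=7 idx=3 pred=T actual=N -> ctr[3]=1
Ev 7: PC=7 idx=3 pred=N actual=T -> ctr[3]=2
Ev 8: PC=5 idx=1 pred=T actual=T -> ctr[1]=3
Ev 9: PC=0 idx=0 pred=T actual=N -> ctr[0]=2
Ev 10: PC=0 idx=0 pred=T actual=T -> ctr[0]=3
Ev 11: PC=5 idx=1 pred=T actual=N -> ctr[1]=2
Ev 12: PC=4 idx=0 pred=T actual=T -> ctr[0]=3

Answer: T T T T T T N T T T T T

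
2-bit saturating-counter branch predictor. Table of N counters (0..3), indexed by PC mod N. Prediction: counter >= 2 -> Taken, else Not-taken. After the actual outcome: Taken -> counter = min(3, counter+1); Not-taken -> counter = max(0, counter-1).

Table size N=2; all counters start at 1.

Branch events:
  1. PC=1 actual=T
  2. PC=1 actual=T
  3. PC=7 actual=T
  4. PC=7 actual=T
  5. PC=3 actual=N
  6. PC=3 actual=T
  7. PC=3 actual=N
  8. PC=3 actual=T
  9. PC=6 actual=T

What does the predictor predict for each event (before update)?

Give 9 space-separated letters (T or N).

Answer: N T T T T T T T N

Derivation:
Ev 1: PC=1 idx=1 pred=N actual=T -> ctr[1]=2
Ev 2: PC=1 idx=1 pred=T actual=T -> ctr[1]=3
Ev 3: PC=7 idx=1 pred=T actual=T -> ctr[1]=3
Ev 4: PC=7 idx=1 pred=T actual=T -> ctr[1]=3
Ev 5: PC=3 idx=1 pred=T actual=N -> ctr[1]=2
Ev 6: PC=3 idx=1 pred=T actual=T -> ctr[1]=3
Ev 7: PC=3 idx=1 pred=T actual=N -> ctr[1]=2
Ev 8: PC=3 idx=1 pred=T actual=T -> ctr[1]=3
Ev 9: PC=6 idx=0 pred=N actual=T -> ctr[0]=2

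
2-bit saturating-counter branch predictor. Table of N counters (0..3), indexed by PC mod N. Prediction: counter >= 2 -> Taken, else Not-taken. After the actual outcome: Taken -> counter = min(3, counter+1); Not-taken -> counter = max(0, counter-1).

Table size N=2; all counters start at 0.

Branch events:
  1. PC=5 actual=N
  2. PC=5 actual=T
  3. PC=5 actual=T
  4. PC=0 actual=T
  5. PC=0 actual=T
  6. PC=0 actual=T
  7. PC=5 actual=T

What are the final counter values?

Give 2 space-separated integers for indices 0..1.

Answer: 3 3

Derivation:
Ev 1: PC=5 idx=1 pred=N actual=N -> ctr[1]=0
Ev 2: PC=5 idx=1 pred=N actual=T -> ctr[1]=1
Ev 3: PC=5 idx=1 pred=N actual=T -> ctr[1]=2
Ev 4: PC=0 idx=0 pred=N actual=T -> ctr[0]=1
Ev 5: PC=0 idx=0 pred=N actual=T -> ctr[0]=2
Ev 6: PC=0 idx=0 pred=T actual=T -> ctr[0]=3
Ev 7: PC=5 idx=1 pred=T actual=T -> ctr[1]=3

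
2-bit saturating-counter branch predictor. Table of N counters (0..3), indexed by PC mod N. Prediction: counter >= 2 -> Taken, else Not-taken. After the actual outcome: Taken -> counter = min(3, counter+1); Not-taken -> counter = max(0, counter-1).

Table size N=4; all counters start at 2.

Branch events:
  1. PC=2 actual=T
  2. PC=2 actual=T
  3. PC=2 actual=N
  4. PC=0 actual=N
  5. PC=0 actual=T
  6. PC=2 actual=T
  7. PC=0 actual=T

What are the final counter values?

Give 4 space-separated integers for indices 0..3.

Ev 1: PC=2 idx=2 pred=T actual=T -> ctr[2]=3
Ev 2: PC=2 idx=2 pred=T actual=T -> ctr[2]=3
Ev 3: PC=2 idx=2 pred=T actual=N -> ctr[2]=2
Ev 4: PC=0 idx=0 pred=T actual=N -> ctr[0]=1
Ev 5: PC=0 idx=0 pred=N actual=T -> ctr[0]=2
Ev 6: PC=2 idx=2 pred=T actual=T -> ctr[2]=3
Ev 7: PC=0 idx=0 pred=T actual=T -> ctr[0]=3

Answer: 3 2 3 2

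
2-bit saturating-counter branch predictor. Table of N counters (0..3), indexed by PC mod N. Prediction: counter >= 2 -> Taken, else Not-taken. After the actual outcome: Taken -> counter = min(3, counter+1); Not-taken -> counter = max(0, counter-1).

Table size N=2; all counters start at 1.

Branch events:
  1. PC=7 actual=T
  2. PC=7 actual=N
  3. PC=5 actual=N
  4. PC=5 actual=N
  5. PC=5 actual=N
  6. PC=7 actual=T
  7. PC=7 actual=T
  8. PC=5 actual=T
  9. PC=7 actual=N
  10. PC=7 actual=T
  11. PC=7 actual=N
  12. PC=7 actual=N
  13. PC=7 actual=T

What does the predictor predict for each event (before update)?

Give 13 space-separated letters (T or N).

Ev 1: PC=7 idx=1 pred=N actual=T -> ctr[1]=2
Ev 2: PC=7 idx=1 pred=T actual=N -> ctr[1]=1
Ev 3: PC=5 idx=1 pred=N actual=N -> ctr[1]=0
Ev 4: PC=5 idx=1 pred=N actual=N -> ctr[1]=0
Ev 5: PC=5 idx=1 pred=N actual=N -> ctr[1]=0
Ev 6: PC=7 idx=1 pred=N actual=T -> ctr[1]=1
Ev 7: PC=7 idx=1 pred=N actual=T -> ctr[1]=2
Ev 8: PC=5 idx=1 pred=T actual=T -> ctr[1]=3
Ev 9: PC=7 idx=1 pred=T actual=N -> ctr[1]=2
Ev 10: PC=7 idx=1 pred=T actual=T -> ctr[1]=3
Ev 11: PC=7 idx=1 pred=T actual=N -> ctr[1]=2
Ev 12: PC=7 idx=1 pred=T actual=N -> ctr[1]=1
Ev 13: PC=7 idx=1 pred=N actual=T -> ctr[1]=2

Answer: N T N N N N N T T T T T N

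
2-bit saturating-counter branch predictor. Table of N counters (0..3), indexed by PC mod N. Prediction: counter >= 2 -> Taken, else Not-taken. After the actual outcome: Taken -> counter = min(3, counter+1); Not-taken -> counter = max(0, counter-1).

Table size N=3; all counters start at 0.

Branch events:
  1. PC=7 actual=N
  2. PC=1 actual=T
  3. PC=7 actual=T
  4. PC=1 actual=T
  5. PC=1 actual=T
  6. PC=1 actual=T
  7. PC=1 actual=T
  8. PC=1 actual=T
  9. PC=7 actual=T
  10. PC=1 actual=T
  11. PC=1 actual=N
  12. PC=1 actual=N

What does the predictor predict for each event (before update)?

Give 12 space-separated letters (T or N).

Answer: N N N T T T T T T T T T

Derivation:
Ev 1: PC=7 idx=1 pred=N actual=N -> ctr[1]=0
Ev 2: PC=1 idx=1 pred=N actual=T -> ctr[1]=1
Ev 3: PC=7 idx=1 pred=N actual=T -> ctr[1]=2
Ev 4: PC=1 idx=1 pred=T actual=T -> ctr[1]=3
Ev 5: PC=1 idx=1 pred=T actual=T -> ctr[1]=3
Ev 6: PC=1 idx=1 pred=T actual=T -> ctr[1]=3
Ev 7: PC=1 idx=1 pred=T actual=T -> ctr[1]=3
Ev 8: PC=1 idx=1 pred=T actual=T -> ctr[1]=3
Ev 9: PC=7 idx=1 pred=T actual=T -> ctr[1]=3
Ev 10: PC=1 idx=1 pred=T actual=T -> ctr[1]=3
Ev 11: PC=1 idx=1 pred=T actual=N -> ctr[1]=2
Ev 12: PC=1 idx=1 pred=T actual=N -> ctr[1]=1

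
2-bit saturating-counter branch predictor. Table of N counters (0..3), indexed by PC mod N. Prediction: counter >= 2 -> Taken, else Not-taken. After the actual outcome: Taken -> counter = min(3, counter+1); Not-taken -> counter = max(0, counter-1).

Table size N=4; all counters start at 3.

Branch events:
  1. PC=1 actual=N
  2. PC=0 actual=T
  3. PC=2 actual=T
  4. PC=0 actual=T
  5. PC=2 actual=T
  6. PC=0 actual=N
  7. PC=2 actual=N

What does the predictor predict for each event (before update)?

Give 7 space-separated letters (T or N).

Answer: T T T T T T T

Derivation:
Ev 1: PC=1 idx=1 pred=T actual=N -> ctr[1]=2
Ev 2: PC=0 idx=0 pred=T actual=T -> ctr[0]=3
Ev 3: PC=2 idx=2 pred=T actual=T -> ctr[2]=3
Ev 4: PC=0 idx=0 pred=T actual=T -> ctr[0]=3
Ev 5: PC=2 idx=2 pred=T actual=T -> ctr[2]=3
Ev 6: PC=0 idx=0 pred=T actual=N -> ctr[0]=2
Ev 7: PC=2 idx=2 pred=T actual=N -> ctr[2]=2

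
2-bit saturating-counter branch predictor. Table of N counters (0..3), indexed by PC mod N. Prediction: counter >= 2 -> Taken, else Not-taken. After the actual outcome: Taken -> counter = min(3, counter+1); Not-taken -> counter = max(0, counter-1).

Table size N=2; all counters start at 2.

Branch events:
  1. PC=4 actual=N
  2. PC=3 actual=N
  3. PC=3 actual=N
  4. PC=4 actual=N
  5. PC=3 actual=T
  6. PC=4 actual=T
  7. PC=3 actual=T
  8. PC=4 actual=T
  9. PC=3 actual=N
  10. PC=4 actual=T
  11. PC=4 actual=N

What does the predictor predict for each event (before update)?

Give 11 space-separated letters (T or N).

Answer: T T N N N N N N T T T

Derivation:
Ev 1: PC=4 idx=0 pred=T actual=N -> ctr[0]=1
Ev 2: PC=3 idx=1 pred=T actual=N -> ctr[1]=1
Ev 3: PC=3 idx=1 pred=N actual=N -> ctr[1]=0
Ev 4: PC=4 idx=0 pred=N actual=N -> ctr[0]=0
Ev 5: PC=3 idx=1 pred=N actual=T -> ctr[1]=1
Ev 6: PC=4 idx=0 pred=N actual=T -> ctr[0]=1
Ev 7: PC=3 idx=1 pred=N actual=T -> ctr[1]=2
Ev 8: PC=4 idx=0 pred=N actual=T -> ctr[0]=2
Ev 9: PC=3 idx=1 pred=T actual=N -> ctr[1]=1
Ev 10: PC=4 idx=0 pred=T actual=T -> ctr[0]=3
Ev 11: PC=4 idx=0 pred=T actual=N -> ctr[0]=2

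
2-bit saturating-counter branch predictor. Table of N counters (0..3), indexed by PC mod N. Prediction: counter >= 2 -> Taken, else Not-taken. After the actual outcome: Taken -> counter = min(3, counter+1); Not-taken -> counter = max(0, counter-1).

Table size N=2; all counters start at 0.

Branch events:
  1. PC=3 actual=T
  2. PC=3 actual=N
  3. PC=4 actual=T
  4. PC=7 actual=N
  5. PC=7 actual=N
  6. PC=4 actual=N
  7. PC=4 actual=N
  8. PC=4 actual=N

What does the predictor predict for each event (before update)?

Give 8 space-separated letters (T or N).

Answer: N N N N N N N N

Derivation:
Ev 1: PC=3 idx=1 pred=N actual=T -> ctr[1]=1
Ev 2: PC=3 idx=1 pred=N actual=N -> ctr[1]=0
Ev 3: PC=4 idx=0 pred=N actual=T -> ctr[0]=1
Ev 4: PC=7 idx=1 pred=N actual=N -> ctr[1]=0
Ev 5: PC=7 idx=1 pred=N actual=N -> ctr[1]=0
Ev 6: PC=4 idx=0 pred=N actual=N -> ctr[0]=0
Ev 7: PC=4 idx=0 pred=N actual=N -> ctr[0]=0
Ev 8: PC=4 idx=0 pred=N actual=N -> ctr[0]=0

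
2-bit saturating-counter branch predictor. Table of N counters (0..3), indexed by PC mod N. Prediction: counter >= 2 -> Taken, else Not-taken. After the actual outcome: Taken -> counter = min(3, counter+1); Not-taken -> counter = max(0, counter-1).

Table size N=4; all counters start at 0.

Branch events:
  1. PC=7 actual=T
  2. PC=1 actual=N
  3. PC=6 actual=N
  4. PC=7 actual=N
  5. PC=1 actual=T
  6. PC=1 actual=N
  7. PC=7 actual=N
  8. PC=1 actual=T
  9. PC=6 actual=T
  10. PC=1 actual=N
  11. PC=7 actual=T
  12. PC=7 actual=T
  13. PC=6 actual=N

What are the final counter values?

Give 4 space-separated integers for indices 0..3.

Ev 1: PC=7 idx=3 pred=N actual=T -> ctr[3]=1
Ev 2: PC=1 idx=1 pred=N actual=N -> ctr[1]=0
Ev 3: PC=6 idx=2 pred=N actual=N -> ctr[2]=0
Ev 4: PC=7 idx=3 pred=N actual=N -> ctr[3]=0
Ev 5: PC=1 idx=1 pred=N actual=T -> ctr[1]=1
Ev 6: PC=1 idx=1 pred=N actual=N -> ctr[1]=0
Ev 7: PC=7 idx=3 pred=N actual=N -> ctr[3]=0
Ev 8: PC=1 idx=1 pred=N actual=T -> ctr[1]=1
Ev 9: PC=6 idx=2 pred=N actual=T -> ctr[2]=1
Ev 10: PC=1 idx=1 pred=N actual=N -> ctr[1]=0
Ev 11: PC=7 idx=3 pred=N actual=T -> ctr[3]=1
Ev 12: PC=7 idx=3 pred=N actual=T -> ctr[3]=2
Ev 13: PC=6 idx=2 pred=N actual=N -> ctr[2]=0

Answer: 0 0 0 2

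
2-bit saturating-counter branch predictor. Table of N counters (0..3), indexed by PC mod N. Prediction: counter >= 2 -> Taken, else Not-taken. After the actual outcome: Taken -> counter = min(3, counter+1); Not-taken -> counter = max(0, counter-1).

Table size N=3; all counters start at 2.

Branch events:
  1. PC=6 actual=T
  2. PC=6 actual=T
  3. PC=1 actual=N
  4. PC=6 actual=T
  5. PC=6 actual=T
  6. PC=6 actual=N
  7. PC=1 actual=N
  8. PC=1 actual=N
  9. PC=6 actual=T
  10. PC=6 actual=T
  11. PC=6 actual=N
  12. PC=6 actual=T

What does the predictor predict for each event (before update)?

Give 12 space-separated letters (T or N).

Ev 1: PC=6 idx=0 pred=T actual=T -> ctr[0]=3
Ev 2: PC=6 idx=0 pred=T actual=T -> ctr[0]=3
Ev 3: PC=1 idx=1 pred=T actual=N -> ctr[1]=1
Ev 4: PC=6 idx=0 pred=T actual=T -> ctr[0]=3
Ev 5: PC=6 idx=0 pred=T actual=T -> ctr[0]=3
Ev 6: PC=6 idx=0 pred=T actual=N -> ctr[0]=2
Ev 7: PC=1 idx=1 pred=N actual=N -> ctr[1]=0
Ev 8: PC=1 idx=1 pred=N actual=N -> ctr[1]=0
Ev 9: PC=6 idx=0 pred=T actual=T -> ctr[0]=3
Ev 10: PC=6 idx=0 pred=T actual=T -> ctr[0]=3
Ev 11: PC=6 idx=0 pred=T actual=N -> ctr[0]=2
Ev 12: PC=6 idx=0 pred=T actual=T -> ctr[0]=3

Answer: T T T T T T N N T T T T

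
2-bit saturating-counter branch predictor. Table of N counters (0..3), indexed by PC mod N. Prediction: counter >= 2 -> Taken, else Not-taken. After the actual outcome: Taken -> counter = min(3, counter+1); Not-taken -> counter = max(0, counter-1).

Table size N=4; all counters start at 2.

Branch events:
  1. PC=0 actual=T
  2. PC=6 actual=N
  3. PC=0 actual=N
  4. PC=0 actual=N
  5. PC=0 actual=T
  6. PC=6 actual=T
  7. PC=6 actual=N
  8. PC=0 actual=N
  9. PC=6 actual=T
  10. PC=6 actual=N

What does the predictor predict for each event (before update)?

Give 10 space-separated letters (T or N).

Ev 1: PC=0 idx=0 pred=T actual=T -> ctr[0]=3
Ev 2: PC=6 idx=2 pred=T actual=N -> ctr[2]=1
Ev 3: PC=0 idx=0 pred=T actual=N -> ctr[0]=2
Ev 4: PC=0 idx=0 pred=T actual=N -> ctr[0]=1
Ev 5: PC=0 idx=0 pred=N actual=T -> ctr[0]=2
Ev 6: PC=6 idx=2 pred=N actual=T -> ctr[2]=2
Ev 7: PC=6 idx=2 pred=T actual=N -> ctr[2]=1
Ev 8: PC=0 idx=0 pred=T actual=N -> ctr[0]=1
Ev 9: PC=6 idx=2 pred=N actual=T -> ctr[2]=2
Ev 10: PC=6 idx=2 pred=T actual=N -> ctr[2]=1

Answer: T T T T N N T T N T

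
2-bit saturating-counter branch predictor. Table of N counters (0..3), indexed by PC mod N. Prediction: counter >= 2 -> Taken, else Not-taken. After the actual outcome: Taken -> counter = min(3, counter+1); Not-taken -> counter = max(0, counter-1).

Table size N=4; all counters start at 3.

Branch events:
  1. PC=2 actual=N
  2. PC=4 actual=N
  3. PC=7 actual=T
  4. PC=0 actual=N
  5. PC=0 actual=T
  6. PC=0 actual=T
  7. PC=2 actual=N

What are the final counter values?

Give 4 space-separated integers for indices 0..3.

Answer: 3 3 1 3

Derivation:
Ev 1: PC=2 idx=2 pred=T actual=N -> ctr[2]=2
Ev 2: PC=4 idx=0 pred=T actual=N -> ctr[0]=2
Ev 3: PC=7 idx=3 pred=T actual=T -> ctr[3]=3
Ev 4: PC=0 idx=0 pred=T actual=N -> ctr[0]=1
Ev 5: PC=0 idx=0 pred=N actual=T -> ctr[0]=2
Ev 6: PC=0 idx=0 pred=T actual=T -> ctr[0]=3
Ev 7: PC=2 idx=2 pred=T actual=N -> ctr[2]=1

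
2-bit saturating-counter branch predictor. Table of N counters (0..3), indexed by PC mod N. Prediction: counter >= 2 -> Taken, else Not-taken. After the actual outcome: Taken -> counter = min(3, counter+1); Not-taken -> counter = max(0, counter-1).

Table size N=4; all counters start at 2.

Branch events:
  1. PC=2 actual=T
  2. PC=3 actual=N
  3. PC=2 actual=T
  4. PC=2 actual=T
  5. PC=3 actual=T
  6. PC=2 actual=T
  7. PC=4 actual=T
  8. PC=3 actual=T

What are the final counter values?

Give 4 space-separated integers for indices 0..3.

Ev 1: PC=2 idx=2 pred=T actual=T -> ctr[2]=3
Ev 2: PC=3 idx=3 pred=T actual=N -> ctr[3]=1
Ev 3: PC=2 idx=2 pred=T actual=T -> ctr[2]=3
Ev 4: PC=2 idx=2 pred=T actual=T -> ctr[2]=3
Ev 5: PC=3 idx=3 pred=N actual=T -> ctr[3]=2
Ev 6: PC=2 idx=2 pred=T actual=T -> ctr[2]=3
Ev 7: PC=4 idx=0 pred=T actual=T -> ctr[0]=3
Ev 8: PC=3 idx=3 pred=T actual=T -> ctr[3]=3

Answer: 3 2 3 3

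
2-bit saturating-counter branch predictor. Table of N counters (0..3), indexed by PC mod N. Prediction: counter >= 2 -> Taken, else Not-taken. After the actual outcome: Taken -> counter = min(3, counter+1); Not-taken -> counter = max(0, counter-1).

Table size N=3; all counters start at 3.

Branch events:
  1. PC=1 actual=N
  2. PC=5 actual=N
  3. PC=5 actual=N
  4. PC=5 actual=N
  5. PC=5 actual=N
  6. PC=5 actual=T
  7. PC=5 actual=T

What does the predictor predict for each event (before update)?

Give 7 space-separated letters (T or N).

Answer: T T T N N N N

Derivation:
Ev 1: PC=1 idx=1 pred=T actual=N -> ctr[1]=2
Ev 2: PC=5 idx=2 pred=T actual=N -> ctr[2]=2
Ev 3: PC=5 idx=2 pred=T actual=N -> ctr[2]=1
Ev 4: PC=5 idx=2 pred=N actual=N -> ctr[2]=0
Ev 5: PC=5 idx=2 pred=N actual=N -> ctr[2]=0
Ev 6: PC=5 idx=2 pred=N actual=T -> ctr[2]=1
Ev 7: PC=5 idx=2 pred=N actual=T -> ctr[2]=2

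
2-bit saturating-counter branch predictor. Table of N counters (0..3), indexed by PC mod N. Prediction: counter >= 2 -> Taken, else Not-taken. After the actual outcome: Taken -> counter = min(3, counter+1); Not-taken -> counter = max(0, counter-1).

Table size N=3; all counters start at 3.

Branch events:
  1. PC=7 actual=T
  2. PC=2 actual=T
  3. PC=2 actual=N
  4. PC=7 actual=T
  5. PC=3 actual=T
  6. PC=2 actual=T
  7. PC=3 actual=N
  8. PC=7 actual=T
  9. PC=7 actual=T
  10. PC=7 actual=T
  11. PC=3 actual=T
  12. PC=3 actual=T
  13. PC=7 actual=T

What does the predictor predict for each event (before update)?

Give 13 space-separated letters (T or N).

Answer: T T T T T T T T T T T T T

Derivation:
Ev 1: PC=7 idx=1 pred=T actual=T -> ctr[1]=3
Ev 2: PC=2 idx=2 pred=T actual=T -> ctr[2]=3
Ev 3: PC=2 idx=2 pred=T actual=N -> ctr[2]=2
Ev 4: PC=7 idx=1 pred=T actual=T -> ctr[1]=3
Ev 5: PC=3 idx=0 pred=T actual=T -> ctr[0]=3
Ev 6: PC=2 idx=2 pred=T actual=T -> ctr[2]=3
Ev 7: PC=3 idx=0 pred=T actual=N -> ctr[0]=2
Ev 8: PC=7 idx=1 pred=T actual=T -> ctr[1]=3
Ev 9: PC=7 idx=1 pred=T actual=T -> ctr[1]=3
Ev 10: PC=7 idx=1 pred=T actual=T -> ctr[1]=3
Ev 11: PC=3 idx=0 pred=T actual=T -> ctr[0]=3
Ev 12: PC=3 idx=0 pred=T actual=T -> ctr[0]=3
Ev 13: PC=7 idx=1 pred=T actual=T -> ctr[1]=3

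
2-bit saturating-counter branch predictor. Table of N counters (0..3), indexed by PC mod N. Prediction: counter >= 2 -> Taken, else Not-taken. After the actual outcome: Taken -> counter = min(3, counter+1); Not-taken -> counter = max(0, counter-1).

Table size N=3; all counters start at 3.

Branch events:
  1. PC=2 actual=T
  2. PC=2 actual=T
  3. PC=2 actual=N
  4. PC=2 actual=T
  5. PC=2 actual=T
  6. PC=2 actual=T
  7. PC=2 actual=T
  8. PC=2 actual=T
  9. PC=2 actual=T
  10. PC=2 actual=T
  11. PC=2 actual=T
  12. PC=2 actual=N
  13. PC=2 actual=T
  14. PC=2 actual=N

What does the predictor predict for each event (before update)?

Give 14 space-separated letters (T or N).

Answer: T T T T T T T T T T T T T T

Derivation:
Ev 1: PC=2 idx=2 pred=T actual=T -> ctr[2]=3
Ev 2: PC=2 idx=2 pred=T actual=T -> ctr[2]=3
Ev 3: PC=2 idx=2 pred=T actual=N -> ctr[2]=2
Ev 4: PC=2 idx=2 pred=T actual=T -> ctr[2]=3
Ev 5: PC=2 idx=2 pred=T actual=T -> ctr[2]=3
Ev 6: PC=2 idx=2 pred=T actual=T -> ctr[2]=3
Ev 7: PC=2 idx=2 pred=T actual=T -> ctr[2]=3
Ev 8: PC=2 idx=2 pred=T actual=T -> ctr[2]=3
Ev 9: PC=2 idx=2 pred=T actual=T -> ctr[2]=3
Ev 10: PC=2 idx=2 pred=T actual=T -> ctr[2]=3
Ev 11: PC=2 idx=2 pred=T actual=T -> ctr[2]=3
Ev 12: PC=2 idx=2 pred=T actual=N -> ctr[2]=2
Ev 13: PC=2 idx=2 pred=T actual=T -> ctr[2]=3
Ev 14: PC=2 idx=2 pred=T actual=N -> ctr[2]=2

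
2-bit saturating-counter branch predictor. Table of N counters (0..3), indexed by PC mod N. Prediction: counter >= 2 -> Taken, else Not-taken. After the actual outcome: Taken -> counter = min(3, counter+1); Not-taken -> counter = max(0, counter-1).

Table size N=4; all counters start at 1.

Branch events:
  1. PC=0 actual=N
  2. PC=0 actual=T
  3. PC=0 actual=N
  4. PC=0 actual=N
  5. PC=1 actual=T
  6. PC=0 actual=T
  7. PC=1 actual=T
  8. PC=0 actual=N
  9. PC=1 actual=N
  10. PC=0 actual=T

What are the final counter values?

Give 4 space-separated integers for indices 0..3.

Ev 1: PC=0 idx=0 pred=N actual=N -> ctr[0]=0
Ev 2: PC=0 idx=0 pred=N actual=T -> ctr[0]=1
Ev 3: PC=0 idx=0 pred=N actual=N -> ctr[0]=0
Ev 4: PC=0 idx=0 pred=N actual=N -> ctr[0]=0
Ev 5: PC=1 idx=1 pred=N actual=T -> ctr[1]=2
Ev 6: PC=0 idx=0 pred=N actual=T -> ctr[0]=1
Ev 7: PC=1 idx=1 pred=T actual=T -> ctr[1]=3
Ev 8: PC=0 idx=0 pred=N actual=N -> ctr[0]=0
Ev 9: PC=1 idx=1 pred=T actual=N -> ctr[1]=2
Ev 10: PC=0 idx=0 pred=N actual=T -> ctr[0]=1

Answer: 1 2 1 1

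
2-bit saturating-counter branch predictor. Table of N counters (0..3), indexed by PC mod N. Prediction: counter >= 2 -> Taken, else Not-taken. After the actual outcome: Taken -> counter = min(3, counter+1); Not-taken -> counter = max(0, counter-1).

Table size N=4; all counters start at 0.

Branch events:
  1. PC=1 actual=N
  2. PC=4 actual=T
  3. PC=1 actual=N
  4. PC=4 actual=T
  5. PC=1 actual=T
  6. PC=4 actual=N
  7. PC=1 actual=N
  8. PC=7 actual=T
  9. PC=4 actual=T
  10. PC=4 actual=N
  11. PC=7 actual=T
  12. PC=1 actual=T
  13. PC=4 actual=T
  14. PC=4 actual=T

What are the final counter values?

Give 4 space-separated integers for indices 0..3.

Ev 1: PC=1 idx=1 pred=N actual=N -> ctr[1]=0
Ev 2: PC=4 idx=0 pred=N actual=T -> ctr[0]=1
Ev 3: PC=1 idx=1 pred=N actual=N -> ctr[1]=0
Ev 4: PC=4 idx=0 pred=N actual=T -> ctr[0]=2
Ev 5: PC=1 idx=1 pred=N actual=T -> ctr[1]=1
Ev 6: PC=4 idx=0 pred=T actual=N -> ctr[0]=1
Ev 7: PC=1 idx=1 pred=N actual=N -> ctr[1]=0
Ev 8: PC=7 idx=3 pred=N actual=T -> ctr[3]=1
Ev 9: PC=4 idx=0 pred=N actual=T -> ctr[0]=2
Ev 10: PC=4 idx=0 pred=T actual=N -> ctr[0]=1
Ev 11: PC=7 idx=3 pred=N actual=T -> ctr[3]=2
Ev 12: PC=1 idx=1 pred=N actual=T -> ctr[1]=1
Ev 13: PC=4 idx=0 pred=N actual=T -> ctr[0]=2
Ev 14: PC=4 idx=0 pred=T actual=T -> ctr[0]=3

Answer: 3 1 0 2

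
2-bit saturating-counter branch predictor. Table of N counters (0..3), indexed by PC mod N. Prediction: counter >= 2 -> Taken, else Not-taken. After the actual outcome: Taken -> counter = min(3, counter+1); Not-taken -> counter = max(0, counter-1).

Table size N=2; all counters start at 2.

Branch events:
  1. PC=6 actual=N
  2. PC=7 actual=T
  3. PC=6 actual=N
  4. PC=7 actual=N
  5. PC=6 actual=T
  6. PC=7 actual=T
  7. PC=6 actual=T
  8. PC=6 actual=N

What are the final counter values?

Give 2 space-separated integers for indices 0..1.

Ev 1: PC=6 idx=0 pred=T actual=N -> ctr[0]=1
Ev 2: PC=7 idx=1 pred=T actual=T -> ctr[1]=3
Ev 3: PC=6 idx=0 pred=N actual=N -> ctr[0]=0
Ev 4: PC=7 idx=1 pred=T actual=N -> ctr[1]=2
Ev 5: PC=6 idx=0 pred=N actual=T -> ctr[0]=1
Ev 6: PC=7 idx=1 pred=T actual=T -> ctr[1]=3
Ev 7: PC=6 idx=0 pred=N actual=T -> ctr[0]=2
Ev 8: PC=6 idx=0 pred=T actual=N -> ctr[0]=1

Answer: 1 3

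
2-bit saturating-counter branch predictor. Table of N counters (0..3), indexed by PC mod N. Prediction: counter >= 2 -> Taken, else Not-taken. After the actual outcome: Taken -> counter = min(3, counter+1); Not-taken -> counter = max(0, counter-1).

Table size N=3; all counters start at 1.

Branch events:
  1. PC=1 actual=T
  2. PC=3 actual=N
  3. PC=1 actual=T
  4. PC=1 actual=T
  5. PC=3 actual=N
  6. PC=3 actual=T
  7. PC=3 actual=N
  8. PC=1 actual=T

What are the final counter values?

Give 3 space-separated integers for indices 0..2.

Ev 1: PC=1 idx=1 pred=N actual=T -> ctr[1]=2
Ev 2: PC=3 idx=0 pred=N actual=N -> ctr[0]=0
Ev 3: PC=1 idx=1 pred=T actual=T -> ctr[1]=3
Ev 4: PC=1 idx=1 pred=T actual=T -> ctr[1]=3
Ev 5: PC=3 idx=0 pred=N actual=N -> ctr[0]=0
Ev 6: PC=3 idx=0 pred=N actual=T -> ctr[0]=1
Ev 7: PC=3 idx=0 pred=N actual=N -> ctr[0]=0
Ev 8: PC=1 idx=1 pred=T actual=T -> ctr[1]=3

Answer: 0 3 1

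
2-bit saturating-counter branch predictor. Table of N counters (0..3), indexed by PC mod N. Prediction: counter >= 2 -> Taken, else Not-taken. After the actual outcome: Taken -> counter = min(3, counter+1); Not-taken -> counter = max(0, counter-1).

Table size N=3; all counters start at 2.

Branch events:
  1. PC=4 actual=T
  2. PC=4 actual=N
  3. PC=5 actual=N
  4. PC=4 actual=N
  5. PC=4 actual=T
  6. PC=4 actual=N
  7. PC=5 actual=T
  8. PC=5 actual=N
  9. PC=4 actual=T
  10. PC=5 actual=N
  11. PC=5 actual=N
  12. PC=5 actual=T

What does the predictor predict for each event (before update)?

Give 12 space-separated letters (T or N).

Ev 1: PC=4 idx=1 pred=T actual=T -> ctr[1]=3
Ev 2: PC=4 idx=1 pred=T actual=N -> ctr[1]=2
Ev 3: PC=5 idx=2 pred=T actual=N -> ctr[2]=1
Ev 4: PC=4 idx=1 pred=T actual=N -> ctr[1]=1
Ev 5: PC=4 idx=1 pred=N actual=T -> ctr[1]=2
Ev 6: PC=4 idx=1 pred=T actual=N -> ctr[1]=1
Ev 7: PC=5 idx=2 pred=N actual=T -> ctr[2]=2
Ev 8: PC=5 idx=2 pred=T actual=N -> ctr[2]=1
Ev 9: PC=4 idx=1 pred=N actual=T -> ctr[1]=2
Ev 10: PC=5 idx=2 pred=N actual=N -> ctr[2]=0
Ev 11: PC=5 idx=2 pred=N actual=N -> ctr[2]=0
Ev 12: PC=5 idx=2 pred=N actual=T -> ctr[2]=1

Answer: T T T T N T N T N N N N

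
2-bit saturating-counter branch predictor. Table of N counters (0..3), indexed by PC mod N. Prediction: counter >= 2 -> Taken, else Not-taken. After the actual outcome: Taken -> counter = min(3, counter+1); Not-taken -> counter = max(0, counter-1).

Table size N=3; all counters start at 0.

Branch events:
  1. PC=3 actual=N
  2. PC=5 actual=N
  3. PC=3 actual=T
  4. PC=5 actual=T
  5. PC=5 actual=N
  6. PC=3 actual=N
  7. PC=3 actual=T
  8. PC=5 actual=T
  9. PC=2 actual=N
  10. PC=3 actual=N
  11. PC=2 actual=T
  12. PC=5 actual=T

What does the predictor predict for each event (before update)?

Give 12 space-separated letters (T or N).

Ev 1: PC=3 idx=0 pred=N actual=N -> ctr[0]=0
Ev 2: PC=5 idx=2 pred=N actual=N -> ctr[2]=0
Ev 3: PC=3 idx=0 pred=N actual=T -> ctr[0]=1
Ev 4: PC=5 idx=2 pred=N actual=T -> ctr[2]=1
Ev 5: PC=5 idx=2 pred=N actual=N -> ctr[2]=0
Ev 6: PC=3 idx=0 pred=N actual=N -> ctr[0]=0
Ev 7: PC=3 idx=0 pred=N actual=T -> ctr[0]=1
Ev 8: PC=5 idx=2 pred=N actual=T -> ctr[2]=1
Ev 9: PC=2 idx=2 pred=N actual=N -> ctr[2]=0
Ev 10: PC=3 idx=0 pred=N actual=N -> ctr[0]=0
Ev 11: PC=2 idx=2 pred=N actual=T -> ctr[2]=1
Ev 12: PC=5 idx=2 pred=N actual=T -> ctr[2]=2

Answer: N N N N N N N N N N N N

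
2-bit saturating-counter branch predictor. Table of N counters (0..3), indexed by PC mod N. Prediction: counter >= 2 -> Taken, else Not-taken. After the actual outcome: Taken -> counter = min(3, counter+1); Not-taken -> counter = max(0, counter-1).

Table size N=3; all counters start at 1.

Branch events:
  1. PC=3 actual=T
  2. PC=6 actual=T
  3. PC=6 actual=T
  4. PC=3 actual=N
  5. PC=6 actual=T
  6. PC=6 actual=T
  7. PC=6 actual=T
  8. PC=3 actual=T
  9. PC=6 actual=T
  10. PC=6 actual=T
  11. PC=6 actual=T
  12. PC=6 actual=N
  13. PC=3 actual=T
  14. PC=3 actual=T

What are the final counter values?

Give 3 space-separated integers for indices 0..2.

Answer: 3 1 1

Derivation:
Ev 1: PC=3 idx=0 pred=N actual=T -> ctr[0]=2
Ev 2: PC=6 idx=0 pred=T actual=T -> ctr[0]=3
Ev 3: PC=6 idx=0 pred=T actual=T -> ctr[0]=3
Ev 4: PC=3 idx=0 pred=T actual=N -> ctr[0]=2
Ev 5: PC=6 idx=0 pred=T actual=T -> ctr[0]=3
Ev 6: PC=6 idx=0 pred=T actual=T -> ctr[0]=3
Ev 7: PC=6 idx=0 pred=T actual=T -> ctr[0]=3
Ev 8: PC=3 idx=0 pred=T actual=T -> ctr[0]=3
Ev 9: PC=6 idx=0 pred=T actual=T -> ctr[0]=3
Ev 10: PC=6 idx=0 pred=T actual=T -> ctr[0]=3
Ev 11: PC=6 idx=0 pred=T actual=T -> ctr[0]=3
Ev 12: PC=6 idx=0 pred=T actual=N -> ctr[0]=2
Ev 13: PC=3 idx=0 pred=T actual=T -> ctr[0]=3
Ev 14: PC=3 idx=0 pred=T actual=T -> ctr[0]=3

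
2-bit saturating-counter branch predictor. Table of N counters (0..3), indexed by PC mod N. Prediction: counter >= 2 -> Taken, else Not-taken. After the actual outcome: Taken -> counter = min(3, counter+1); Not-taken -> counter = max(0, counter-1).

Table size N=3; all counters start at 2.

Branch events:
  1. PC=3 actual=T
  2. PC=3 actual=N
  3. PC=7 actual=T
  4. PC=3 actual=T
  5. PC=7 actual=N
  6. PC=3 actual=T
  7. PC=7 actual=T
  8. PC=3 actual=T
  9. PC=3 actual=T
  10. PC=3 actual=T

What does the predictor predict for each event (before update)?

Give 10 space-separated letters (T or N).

Ev 1: PC=3 idx=0 pred=T actual=T -> ctr[0]=3
Ev 2: PC=3 idx=0 pred=T actual=N -> ctr[0]=2
Ev 3: PC=7 idx=1 pred=T actual=T -> ctr[1]=3
Ev 4: PC=3 idx=0 pred=T actual=T -> ctr[0]=3
Ev 5: PC=7 idx=1 pred=T actual=N -> ctr[1]=2
Ev 6: PC=3 idx=0 pred=T actual=T -> ctr[0]=3
Ev 7: PC=7 idx=1 pred=T actual=T -> ctr[1]=3
Ev 8: PC=3 idx=0 pred=T actual=T -> ctr[0]=3
Ev 9: PC=3 idx=0 pred=T actual=T -> ctr[0]=3
Ev 10: PC=3 idx=0 pred=T actual=T -> ctr[0]=3

Answer: T T T T T T T T T T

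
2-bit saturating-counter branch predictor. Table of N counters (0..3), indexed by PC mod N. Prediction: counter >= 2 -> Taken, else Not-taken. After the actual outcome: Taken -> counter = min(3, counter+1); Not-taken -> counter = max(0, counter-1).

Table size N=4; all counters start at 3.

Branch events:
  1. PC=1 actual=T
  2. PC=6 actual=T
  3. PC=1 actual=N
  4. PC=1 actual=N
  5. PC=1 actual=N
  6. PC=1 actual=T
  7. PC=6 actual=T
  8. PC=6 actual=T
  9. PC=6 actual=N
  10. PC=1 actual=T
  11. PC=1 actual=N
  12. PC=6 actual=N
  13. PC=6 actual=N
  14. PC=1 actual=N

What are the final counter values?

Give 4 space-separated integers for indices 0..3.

Ev 1: PC=1 idx=1 pred=T actual=T -> ctr[1]=3
Ev 2: PC=6 idx=2 pred=T actual=T -> ctr[2]=3
Ev 3: PC=1 idx=1 pred=T actual=N -> ctr[1]=2
Ev 4: PC=1 idx=1 pred=T actual=N -> ctr[1]=1
Ev 5: PC=1 idx=1 pred=N actual=N -> ctr[1]=0
Ev 6: PC=1 idx=1 pred=N actual=T -> ctr[1]=1
Ev 7: PC=6 idx=2 pred=T actual=T -> ctr[2]=3
Ev 8: PC=6 idx=2 pred=T actual=T -> ctr[2]=3
Ev 9: PC=6 idx=2 pred=T actual=N -> ctr[2]=2
Ev 10: PC=1 idx=1 pred=N actual=T -> ctr[1]=2
Ev 11: PC=1 idx=1 pred=T actual=N -> ctr[1]=1
Ev 12: PC=6 idx=2 pred=T actual=N -> ctr[2]=1
Ev 13: PC=6 idx=2 pred=N actual=N -> ctr[2]=0
Ev 14: PC=1 idx=1 pred=N actual=N -> ctr[1]=0

Answer: 3 0 0 3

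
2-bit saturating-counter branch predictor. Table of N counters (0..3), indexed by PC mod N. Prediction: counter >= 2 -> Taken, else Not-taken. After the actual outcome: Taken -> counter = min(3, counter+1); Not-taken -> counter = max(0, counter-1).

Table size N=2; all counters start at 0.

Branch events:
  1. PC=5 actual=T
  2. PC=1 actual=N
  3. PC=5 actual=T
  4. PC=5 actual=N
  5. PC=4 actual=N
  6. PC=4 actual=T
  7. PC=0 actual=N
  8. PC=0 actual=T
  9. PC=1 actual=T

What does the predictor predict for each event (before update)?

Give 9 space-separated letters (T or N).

Answer: N N N N N N N N N

Derivation:
Ev 1: PC=5 idx=1 pred=N actual=T -> ctr[1]=1
Ev 2: PC=1 idx=1 pred=N actual=N -> ctr[1]=0
Ev 3: PC=5 idx=1 pred=N actual=T -> ctr[1]=1
Ev 4: PC=5 idx=1 pred=N actual=N -> ctr[1]=0
Ev 5: PC=4 idx=0 pred=N actual=N -> ctr[0]=0
Ev 6: PC=4 idx=0 pred=N actual=T -> ctr[0]=1
Ev 7: PC=0 idx=0 pred=N actual=N -> ctr[0]=0
Ev 8: PC=0 idx=0 pred=N actual=T -> ctr[0]=1
Ev 9: PC=1 idx=1 pred=N actual=T -> ctr[1]=1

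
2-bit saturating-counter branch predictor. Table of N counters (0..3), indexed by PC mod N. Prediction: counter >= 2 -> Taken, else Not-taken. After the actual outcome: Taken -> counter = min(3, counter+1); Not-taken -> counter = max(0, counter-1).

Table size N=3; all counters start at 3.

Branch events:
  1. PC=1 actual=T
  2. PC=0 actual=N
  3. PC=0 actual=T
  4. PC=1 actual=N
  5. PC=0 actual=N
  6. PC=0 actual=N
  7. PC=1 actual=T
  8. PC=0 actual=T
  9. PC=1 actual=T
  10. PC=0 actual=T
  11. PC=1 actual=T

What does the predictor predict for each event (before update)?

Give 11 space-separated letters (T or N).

Ev 1: PC=1 idx=1 pred=T actual=T -> ctr[1]=3
Ev 2: PC=0 idx=0 pred=T actual=N -> ctr[0]=2
Ev 3: PC=0 idx=0 pred=T actual=T -> ctr[0]=3
Ev 4: PC=1 idx=1 pred=T actual=N -> ctr[1]=2
Ev 5: PC=0 idx=0 pred=T actual=N -> ctr[0]=2
Ev 6: PC=0 idx=0 pred=T actual=N -> ctr[0]=1
Ev 7: PC=1 idx=1 pred=T actual=T -> ctr[1]=3
Ev 8: PC=0 idx=0 pred=N actual=T -> ctr[0]=2
Ev 9: PC=1 idx=1 pred=T actual=T -> ctr[1]=3
Ev 10: PC=0 idx=0 pred=T actual=T -> ctr[0]=3
Ev 11: PC=1 idx=1 pred=T actual=T -> ctr[1]=3

Answer: T T T T T T T N T T T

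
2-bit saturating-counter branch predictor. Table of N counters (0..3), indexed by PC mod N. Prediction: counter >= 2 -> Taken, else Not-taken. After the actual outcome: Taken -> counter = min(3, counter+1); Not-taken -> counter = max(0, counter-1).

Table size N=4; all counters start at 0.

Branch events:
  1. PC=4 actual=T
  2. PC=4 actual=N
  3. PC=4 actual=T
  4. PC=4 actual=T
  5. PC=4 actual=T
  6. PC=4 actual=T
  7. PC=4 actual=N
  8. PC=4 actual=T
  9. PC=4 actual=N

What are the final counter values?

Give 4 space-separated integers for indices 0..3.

Ev 1: PC=4 idx=0 pred=N actual=T -> ctr[0]=1
Ev 2: PC=4 idx=0 pred=N actual=N -> ctr[0]=0
Ev 3: PC=4 idx=0 pred=N actual=T -> ctr[0]=1
Ev 4: PC=4 idx=0 pred=N actual=T -> ctr[0]=2
Ev 5: PC=4 idx=0 pred=T actual=T -> ctr[0]=3
Ev 6: PC=4 idx=0 pred=T actual=T -> ctr[0]=3
Ev 7: PC=4 idx=0 pred=T actual=N -> ctr[0]=2
Ev 8: PC=4 idx=0 pred=T actual=T -> ctr[0]=3
Ev 9: PC=4 idx=0 pred=T actual=N -> ctr[0]=2

Answer: 2 0 0 0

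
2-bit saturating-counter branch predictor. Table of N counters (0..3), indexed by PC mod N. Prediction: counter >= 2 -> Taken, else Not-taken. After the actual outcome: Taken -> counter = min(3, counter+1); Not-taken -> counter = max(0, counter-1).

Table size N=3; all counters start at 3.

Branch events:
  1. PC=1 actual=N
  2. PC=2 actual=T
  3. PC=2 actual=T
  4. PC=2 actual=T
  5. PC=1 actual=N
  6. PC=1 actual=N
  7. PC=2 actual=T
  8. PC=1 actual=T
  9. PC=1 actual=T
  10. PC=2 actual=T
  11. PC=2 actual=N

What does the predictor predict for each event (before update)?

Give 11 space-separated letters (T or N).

Ev 1: PC=1 idx=1 pred=T actual=N -> ctr[1]=2
Ev 2: PC=2 idx=2 pred=T actual=T -> ctr[2]=3
Ev 3: PC=2 idx=2 pred=T actual=T -> ctr[2]=3
Ev 4: PC=2 idx=2 pred=T actual=T -> ctr[2]=3
Ev 5: PC=1 idx=1 pred=T actual=N -> ctr[1]=1
Ev 6: PC=1 idx=1 pred=N actual=N -> ctr[1]=0
Ev 7: PC=2 idx=2 pred=T actual=T -> ctr[2]=3
Ev 8: PC=1 idx=1 pred=N actual=T -> ctr[1]=1
Ev 9: PC=1 idx=1 pred=N actual=T -> ctr[1]=2
Ev 10: PC=2 idx=2 pred=T actual=T -> ctr[2]=3
Ev 11: PC=2 idx=2 pred=T actual=N -> ctr[2]=2

Answer: T T T T T N T N N T T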